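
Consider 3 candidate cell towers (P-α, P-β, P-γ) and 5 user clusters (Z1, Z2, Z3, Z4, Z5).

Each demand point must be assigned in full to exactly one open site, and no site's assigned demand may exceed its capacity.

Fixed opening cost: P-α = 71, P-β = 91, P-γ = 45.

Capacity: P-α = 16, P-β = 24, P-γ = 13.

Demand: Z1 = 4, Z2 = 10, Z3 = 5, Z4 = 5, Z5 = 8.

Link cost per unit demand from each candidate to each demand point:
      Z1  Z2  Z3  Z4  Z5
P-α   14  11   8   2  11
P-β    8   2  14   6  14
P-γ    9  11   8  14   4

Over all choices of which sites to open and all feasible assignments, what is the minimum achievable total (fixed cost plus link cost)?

Open {P-β, P-γ}; cheapest assignment that respects the capacities:
  P-β (cap 24, load 19): Z1, Z2, Z4 — cost 4×8 + 10×2 + 5×6 = 82
  P-γ (cap 13, load 13): Z3, Z5 — cost 5×8 + 8×4 = 72
  Shipping 154, fixed 136 → total 290.
  Any other capacity-feasible assignment to {P-β, P-γ} ships for at least 154.
Compare {P-α, P-β, P-γ}: its best feasible assignment gives total 341.
Compare {P-α, P-β}: its best feasible assignment gives total 372.
Every other set of open sites that can feasibly serve all demand totals ≥ 341 even under its best assignment. Minimum: 290.

290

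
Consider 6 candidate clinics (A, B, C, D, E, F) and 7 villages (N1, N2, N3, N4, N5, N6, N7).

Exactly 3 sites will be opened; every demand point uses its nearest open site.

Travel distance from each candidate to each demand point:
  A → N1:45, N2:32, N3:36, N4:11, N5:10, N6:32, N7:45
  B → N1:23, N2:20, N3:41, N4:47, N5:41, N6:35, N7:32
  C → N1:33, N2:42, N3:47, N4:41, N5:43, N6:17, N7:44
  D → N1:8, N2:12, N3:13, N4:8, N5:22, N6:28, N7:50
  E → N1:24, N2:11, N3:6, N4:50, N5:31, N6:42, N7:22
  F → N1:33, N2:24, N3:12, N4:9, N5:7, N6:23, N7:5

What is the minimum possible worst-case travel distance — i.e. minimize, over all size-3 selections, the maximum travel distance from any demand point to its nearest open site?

17

Open {C, D, F}.
  Farthest demand point is N6 at travel distance 17 (to C); all others are ≤ 17.
With {C, D, E} the worst case is 22.
With {A, B, F} the worst case is 23.
No size-3 selection achieves below 17.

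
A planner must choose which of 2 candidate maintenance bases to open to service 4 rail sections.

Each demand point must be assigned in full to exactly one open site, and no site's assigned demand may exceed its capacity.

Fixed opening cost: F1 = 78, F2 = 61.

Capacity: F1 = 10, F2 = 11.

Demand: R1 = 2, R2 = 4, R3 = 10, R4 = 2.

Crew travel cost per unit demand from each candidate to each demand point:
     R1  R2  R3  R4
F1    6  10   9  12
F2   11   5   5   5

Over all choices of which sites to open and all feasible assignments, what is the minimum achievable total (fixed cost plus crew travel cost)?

265

Open {F1, F2}; cheapest assignment that respects the capacities:
  F1 (cap 10, load 8): R1, R2, R4 — cost 2×6 + 4×10 + 2×12 = 76
  F2 (cap 11, load 10): R3 — cost 10×5 = 50
  Shipping 126, fixed 139 → total 265.
  Any other capacity-feasible assignment to {F1, F2} ships for at least 126.
Total demand is 18 and no other set of sites has combined capacity ≥ 18, so {F1, F2} is the only feasible choice of open sites. Minimum: 265.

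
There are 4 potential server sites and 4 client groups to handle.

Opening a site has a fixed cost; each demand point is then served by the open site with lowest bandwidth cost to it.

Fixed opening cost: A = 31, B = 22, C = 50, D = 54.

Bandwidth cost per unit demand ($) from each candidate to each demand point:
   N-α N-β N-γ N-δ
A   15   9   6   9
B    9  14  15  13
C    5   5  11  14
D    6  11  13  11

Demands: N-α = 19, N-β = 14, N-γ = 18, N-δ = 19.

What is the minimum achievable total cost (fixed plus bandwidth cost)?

525

Open {A, C}: assign each demand point to its cheapest open site.
  N-α→C 19×5=95, N-β→C 14×5=70, N-γ→A 18×6=108, N-δ→A 19×9=171
  bandwidth cost 444, fixed 81 → total 525.
Compare {A, B, C}: bandwidth cost 444 + fixed 103 = 547.
Compare {A, C, D}: bandwidth cost 444 + fixed 135 = 579.
Compare {A, B, C, D}: bandwidth cost 444 + fixed 157 = 601.
All other subsets cost ≥ 547. Minimum total cost: 525.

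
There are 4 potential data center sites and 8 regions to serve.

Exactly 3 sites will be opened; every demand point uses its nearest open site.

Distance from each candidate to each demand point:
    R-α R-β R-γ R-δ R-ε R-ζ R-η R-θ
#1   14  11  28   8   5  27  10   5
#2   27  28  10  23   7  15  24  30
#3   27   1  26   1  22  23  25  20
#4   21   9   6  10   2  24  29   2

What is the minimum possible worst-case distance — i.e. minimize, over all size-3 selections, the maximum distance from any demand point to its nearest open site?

15

Open {#1, #2, #3}.
  Farthest demand point is R-ζ at distance 15 (to #2); all others are ≤ 15.
With {#1, #2, #4} the worst case is 15.
With {#1, #3, #4} the worst case is 23.
No size-3 selection achieves below 15.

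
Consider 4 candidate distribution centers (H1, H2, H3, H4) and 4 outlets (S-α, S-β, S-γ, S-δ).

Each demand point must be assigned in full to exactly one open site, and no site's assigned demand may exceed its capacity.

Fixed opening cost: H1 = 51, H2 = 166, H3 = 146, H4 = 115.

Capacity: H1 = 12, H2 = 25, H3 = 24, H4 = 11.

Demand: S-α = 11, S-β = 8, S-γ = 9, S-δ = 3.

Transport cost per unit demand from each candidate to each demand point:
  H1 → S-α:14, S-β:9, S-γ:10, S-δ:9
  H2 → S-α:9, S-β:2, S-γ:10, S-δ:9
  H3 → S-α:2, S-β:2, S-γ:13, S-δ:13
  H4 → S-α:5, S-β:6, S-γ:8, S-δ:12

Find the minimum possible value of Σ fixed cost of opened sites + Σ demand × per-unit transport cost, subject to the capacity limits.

Open {H1, H3}; cheapest assignment that respects the capacities:
  H1 (cap 12, load 12): S-γ, S-δ — cost 9×10 + 3×9 = 117
  H3 (cap 24, load 19): S-α, S-β — cost 11×2 + 8×2 = 38
  Shipping 155, fixed 197 → total 352.
  Any other capacity-feasible assignment to {H1, H3} ships for at least 155.
Compare {H3, H4}: its best feasible assignment gives total 410.
Compare {H1, H2}: its best feasible assignment gives total 449.
Every other set of open sites that can feasibly serve all demand totals ≥ 410 even under its best assignment. Minimum: 352.

352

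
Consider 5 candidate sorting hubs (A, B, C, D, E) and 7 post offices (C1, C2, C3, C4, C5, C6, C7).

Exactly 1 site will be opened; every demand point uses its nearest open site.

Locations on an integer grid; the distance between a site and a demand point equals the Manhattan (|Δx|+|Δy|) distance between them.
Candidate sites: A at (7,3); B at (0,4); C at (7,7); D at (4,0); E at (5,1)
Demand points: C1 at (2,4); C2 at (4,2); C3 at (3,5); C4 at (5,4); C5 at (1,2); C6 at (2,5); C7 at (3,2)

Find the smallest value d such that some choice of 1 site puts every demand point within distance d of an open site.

6

Open {B}.
  Farthest demand point is C2 at distance 6 (to B); all others are ≤ 6.
With {A} the worst case is 7.
With {D} the worst case is 7.
No size-1 selection achieves below 6.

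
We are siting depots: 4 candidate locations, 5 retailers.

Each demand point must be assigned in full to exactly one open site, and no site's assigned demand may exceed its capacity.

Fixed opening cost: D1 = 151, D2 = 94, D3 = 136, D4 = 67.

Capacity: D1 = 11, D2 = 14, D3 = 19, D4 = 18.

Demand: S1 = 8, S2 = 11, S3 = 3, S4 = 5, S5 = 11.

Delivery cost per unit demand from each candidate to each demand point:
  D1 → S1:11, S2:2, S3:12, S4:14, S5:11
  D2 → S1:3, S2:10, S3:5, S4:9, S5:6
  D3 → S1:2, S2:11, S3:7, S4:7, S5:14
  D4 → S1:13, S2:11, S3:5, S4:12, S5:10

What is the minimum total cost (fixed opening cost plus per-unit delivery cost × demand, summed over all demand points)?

528

Open {D1, D2, D4}; cheapest assignment that respects the capacities:
  D1 (cap 11, load 11): S2 — cost 11×2 = 22
  D2 (cap 14, load 13): S1, S4 — cost 8×3 + 5×9 = 69
  D4 (cap 18, load 14): S3, S5 — cost 3×5 + 11×10 = 125
  Shipping 216, fixed 312 → total 528.
  Any other capacity-feasible assignment to {D1, D2, D4} ships for at least 216.
Compare {D1, D2, D3}: its best feasible assignment gives total 535.
Compare {D2, D3, D4}: its best feasible assignment gives total 550.
Every other set of open sites that can feasibly serve all demand totals ≥ 535 even under its best assignment. Minimum: 528.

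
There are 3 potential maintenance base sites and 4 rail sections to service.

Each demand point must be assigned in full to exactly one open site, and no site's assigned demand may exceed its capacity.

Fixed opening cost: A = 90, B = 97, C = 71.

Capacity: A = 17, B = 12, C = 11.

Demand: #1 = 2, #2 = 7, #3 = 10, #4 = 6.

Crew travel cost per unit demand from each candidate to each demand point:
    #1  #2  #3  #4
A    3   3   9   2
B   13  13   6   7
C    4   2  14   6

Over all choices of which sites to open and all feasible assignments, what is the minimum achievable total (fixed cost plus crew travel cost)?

Open {A, C}; cheapest assignment that respects the capacities:
  A (cap 17, load 16): #3, #4 — cost 10×9 + 6×2 = 102
  C (cap 11, load 9): #1, #2 — cost 2×4 + 7×2 = 22
  Shipping 124, fixed 161 → total 285.
  Any other capacity-feasible assignment to {A, C} ships for at least 124.
Compare {A, B}: its best feasible assignment gives total 286.
Compare {A, B, C}: its best feasible assignment gives total 350.
Every other set of open sites that can feasibly serve all demand totals ≥ 286 even under its best assignment. Minimum: 285.

285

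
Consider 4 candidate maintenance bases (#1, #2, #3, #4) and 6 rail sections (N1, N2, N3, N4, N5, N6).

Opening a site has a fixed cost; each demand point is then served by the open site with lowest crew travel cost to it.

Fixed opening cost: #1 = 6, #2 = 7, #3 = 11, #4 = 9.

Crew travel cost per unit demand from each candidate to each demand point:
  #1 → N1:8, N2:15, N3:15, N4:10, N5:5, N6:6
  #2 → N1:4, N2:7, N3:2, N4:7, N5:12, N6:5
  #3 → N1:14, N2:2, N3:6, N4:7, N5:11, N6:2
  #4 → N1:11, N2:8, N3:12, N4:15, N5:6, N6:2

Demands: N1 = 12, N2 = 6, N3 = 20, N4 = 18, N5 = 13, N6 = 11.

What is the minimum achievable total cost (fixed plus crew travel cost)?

337

Open {#1, #2, #3}: assign each demand point to its cheapest open site.
  N1→#2 12×4=48, N2→#3 6×2=12, N3→#2 20×2=40, N4→#2 18×7=126, N5→#1 13×5=65, N6→#3 11×2=22
  crew travel cost 313, fixed 24 → total 337.
Compare {#1, #2, #3, #4}: crew travel cost 313 + fixed 33 = 346.
Compare {#2, #3, #4}: crew travel cost 326 + fixed 27 = 353.
Compare {#1, #2, #4}: crew travel cost 343 + fixed 22 = 365.
All other subsets cost ≥ 346. Minimum total cost: 337.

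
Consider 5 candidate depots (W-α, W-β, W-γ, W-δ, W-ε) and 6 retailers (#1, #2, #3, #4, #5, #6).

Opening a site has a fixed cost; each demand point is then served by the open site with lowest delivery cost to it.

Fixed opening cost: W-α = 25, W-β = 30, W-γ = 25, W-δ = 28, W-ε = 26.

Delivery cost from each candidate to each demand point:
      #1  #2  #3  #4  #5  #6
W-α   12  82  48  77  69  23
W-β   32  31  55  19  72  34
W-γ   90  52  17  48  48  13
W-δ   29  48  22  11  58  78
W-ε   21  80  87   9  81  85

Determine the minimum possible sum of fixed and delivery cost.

211

Open {W-γ, W-ε}: assign each demand point to its cheapest open site.
  #1→W-ε 21, #2→W-γ 52, #3→W-γ 17, #4→W-ε 9, #5→W-γ 48, #6→W-γ 13
  delivery cost 160, fixed 51 → total 211.
Compare {W-β, W-γ}: delivery cost 160 + fixed 55 = 215.
Compare {W-γ, W-δ}: delivery cost 166 + fixed 53 = 219.
Compare {W-α, W-β, W-γ}: delivery cost 140 + fixed 80 = 220.
All other subsets cost ≥ 215. Minimum total cost: 211.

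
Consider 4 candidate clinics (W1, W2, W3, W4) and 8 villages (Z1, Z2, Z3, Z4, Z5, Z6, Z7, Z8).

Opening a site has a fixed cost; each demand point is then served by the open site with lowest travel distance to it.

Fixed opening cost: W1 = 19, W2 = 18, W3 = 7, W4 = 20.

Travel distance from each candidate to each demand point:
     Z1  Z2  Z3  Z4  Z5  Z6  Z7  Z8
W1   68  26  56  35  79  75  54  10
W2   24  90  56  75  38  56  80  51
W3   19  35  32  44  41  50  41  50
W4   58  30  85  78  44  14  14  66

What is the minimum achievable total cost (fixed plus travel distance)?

237

Open {W1, W3, W4}: assign each demand point to its cheapest open site.
  Z1→W3 19, Z2→W1 26, Z3→W3 32, Z4→W1 35, Z5→W3 41, Z6→W4 14, Z7→W4 14, Z8→W1 10
  travel distance 191, fixed 46 → total 237.
Compare {W1, W2, W3, W4}: travel distance 188 + fixed 64 = 252.
Compare {W3, W4}: travel distance 244 + fixed 27 = 271.
Compare {W1, W2, W4}: travel distance 217 + fixed 57 = 274.
All other subsets cost ≥ 252. Minimum total cost: 237.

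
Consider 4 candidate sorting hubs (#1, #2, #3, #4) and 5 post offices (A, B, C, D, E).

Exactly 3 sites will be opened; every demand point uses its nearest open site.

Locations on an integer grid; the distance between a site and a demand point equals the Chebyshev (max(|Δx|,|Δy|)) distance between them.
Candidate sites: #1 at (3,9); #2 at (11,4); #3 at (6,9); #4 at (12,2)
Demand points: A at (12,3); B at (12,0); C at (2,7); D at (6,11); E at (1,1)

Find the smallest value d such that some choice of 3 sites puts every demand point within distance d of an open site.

8

Open {#1, #2, #3}.
  Farthest demand point is E at distance 8 (to #1); all others are ≤ 8.
With {#1, #2, #4} the worst case is 8.
With {#1, #3, #4} the worst case is 8.
No size-3 selection achieves below 8.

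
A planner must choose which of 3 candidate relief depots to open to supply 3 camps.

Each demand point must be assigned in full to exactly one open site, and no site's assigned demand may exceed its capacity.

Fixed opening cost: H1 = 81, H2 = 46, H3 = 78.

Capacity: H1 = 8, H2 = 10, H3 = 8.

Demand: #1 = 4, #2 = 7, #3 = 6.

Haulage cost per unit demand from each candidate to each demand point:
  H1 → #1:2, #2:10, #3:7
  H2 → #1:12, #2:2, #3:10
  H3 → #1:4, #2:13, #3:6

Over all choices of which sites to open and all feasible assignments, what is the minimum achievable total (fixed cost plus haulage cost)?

263

Open {H1, H2, H3}; cheapest assignment that respects the capacities:
  H1 (cap 8, load 4): #1 — cost 4×2 = 8
  H2 (cap 10, load 7): #2 — cost 7×2 = 14
  H3 (cap 8, load 6): #3 — cost 6×6 = 36
  Shipping 58, fixed 205 → total 263.
  Any other capacity-feasible assignment to {H1, H2, H3} ships for at least 58.
Compare {H1, H2}: its best feasible assignment gives total 305.
Compare {H2, H3}: its best feasible assignment gives total 323.
Every other set of open sites that can feasibly serve all demand totals ≥ 305 even under its best assignment. Minimum: 263.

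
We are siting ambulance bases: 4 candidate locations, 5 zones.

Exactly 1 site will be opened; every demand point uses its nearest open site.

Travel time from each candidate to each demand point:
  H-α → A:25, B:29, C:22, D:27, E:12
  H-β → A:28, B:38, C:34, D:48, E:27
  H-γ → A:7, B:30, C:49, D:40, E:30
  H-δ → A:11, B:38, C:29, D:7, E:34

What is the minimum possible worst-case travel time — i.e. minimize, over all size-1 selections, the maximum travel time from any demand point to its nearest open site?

Open {H-α}.
  Farthest demand point is B at travel time 29 (to H-α); all others are ≤ 29.
With {H-δ} the worst case is 38.
With {H-β} the worst case is 48.
No size-1 selection achieves below 29.

29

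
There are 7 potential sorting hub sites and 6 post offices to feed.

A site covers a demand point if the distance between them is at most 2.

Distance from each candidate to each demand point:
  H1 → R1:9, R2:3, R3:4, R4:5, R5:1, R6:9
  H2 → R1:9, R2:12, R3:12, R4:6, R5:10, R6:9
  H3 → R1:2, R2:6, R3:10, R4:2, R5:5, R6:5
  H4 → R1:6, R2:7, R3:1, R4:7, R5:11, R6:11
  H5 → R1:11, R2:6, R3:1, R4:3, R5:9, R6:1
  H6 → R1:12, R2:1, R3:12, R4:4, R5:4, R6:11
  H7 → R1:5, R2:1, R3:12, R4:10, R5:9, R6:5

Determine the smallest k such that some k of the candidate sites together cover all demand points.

Coverage sets (demand points within 2 of each site):
  H1: {R5}
  H2: {}
  H3: {R1, R4}
  H4: {R3}
  H5: {R3, R6}
  H6: {R2}
  H7: {R2}
No 3 sites suffice: every size-3 union leaves at least one demand point uncovered.
But {H1, H3, H5, H6} covers everything, so the minimum is 4.

4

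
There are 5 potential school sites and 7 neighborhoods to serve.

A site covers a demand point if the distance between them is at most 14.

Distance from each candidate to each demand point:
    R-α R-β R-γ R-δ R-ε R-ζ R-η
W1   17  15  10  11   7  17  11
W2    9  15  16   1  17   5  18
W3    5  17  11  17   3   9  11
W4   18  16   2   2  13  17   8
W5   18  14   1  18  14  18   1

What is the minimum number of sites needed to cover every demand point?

Coverage sets (demand points within 14 of each site):
  W1: {R-γ, R-δ, R-ε, R-η}
  W2: {R-α, R-δ, R-ζ}
  W3: {R-α, R-γ, R-ε, R-ζ, R-η}
  W4: {R-γ, R-δ, R-ε, R-η}
  W5: {R-β, R-γ, R-ε, R-η}
No single site covers all 7 demand points.
But {W2, W5} covers everything, so the minimum is 2.

2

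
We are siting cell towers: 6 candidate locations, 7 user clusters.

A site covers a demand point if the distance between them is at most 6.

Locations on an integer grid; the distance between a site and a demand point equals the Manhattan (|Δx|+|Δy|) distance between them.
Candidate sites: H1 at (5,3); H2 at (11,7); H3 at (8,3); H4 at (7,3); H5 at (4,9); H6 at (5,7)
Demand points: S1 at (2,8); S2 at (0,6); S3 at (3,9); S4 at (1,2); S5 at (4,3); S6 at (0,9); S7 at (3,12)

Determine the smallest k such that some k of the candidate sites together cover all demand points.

Coverage sets (demand points within 6 of each site):
  H1: {S4, S5}
  H2: {}
  H3: {S5}
  H4: {S5}
  H5: {S1, S3, S5, S6, S7}
  H6: {S1, S2, S3, S5}
No 2 sites suffice: every size-2 union leaves at least one demand point uncovered.
But {H1, H5, H6} covers everything, so the minimum is 3.

3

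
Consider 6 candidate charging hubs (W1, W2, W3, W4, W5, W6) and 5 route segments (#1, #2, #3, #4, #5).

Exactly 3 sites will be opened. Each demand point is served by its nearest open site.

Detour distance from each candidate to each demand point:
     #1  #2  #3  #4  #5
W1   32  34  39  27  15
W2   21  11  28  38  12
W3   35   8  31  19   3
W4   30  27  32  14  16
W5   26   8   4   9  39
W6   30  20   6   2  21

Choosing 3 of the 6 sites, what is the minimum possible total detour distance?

40

Open {W2, W3, W6}.
  #1→W2 21, #2→W3 8, #3→W6 6, #4→W6 2, #5→W3 3  ⇒ total 40.
Compare {W3, W5, W6}: total 43.
Compare {W2, W3, W5}: total 45.
No size-3 selection does better; minimum is 40.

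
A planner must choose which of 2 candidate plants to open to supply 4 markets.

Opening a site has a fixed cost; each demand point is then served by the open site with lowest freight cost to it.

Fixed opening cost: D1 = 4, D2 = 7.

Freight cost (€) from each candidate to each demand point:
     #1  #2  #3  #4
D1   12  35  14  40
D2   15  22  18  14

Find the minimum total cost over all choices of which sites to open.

73

Open {D1, D2}: assign each demand point to its cheapest open site.
  #1→D1 12, #2→D2 22, #3→D1 14, #4→D2 14
  freight cost 62, fixed 11 → total 73.
Compare {D2}: freight cost 69 + fixed 7 = 76.
Compare {D1}: freight cost 101 + fixed 4 = 105.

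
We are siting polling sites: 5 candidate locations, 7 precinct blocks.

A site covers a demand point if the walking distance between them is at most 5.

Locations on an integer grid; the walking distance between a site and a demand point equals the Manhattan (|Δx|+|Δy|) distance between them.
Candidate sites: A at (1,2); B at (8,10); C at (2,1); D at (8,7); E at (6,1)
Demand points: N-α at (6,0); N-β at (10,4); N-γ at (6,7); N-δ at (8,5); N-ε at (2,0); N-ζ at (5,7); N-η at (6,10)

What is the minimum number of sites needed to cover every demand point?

2

Coverage sets (demand points within 5 of each site):
  A: {N-ε}
  B: {N-γ, N-δ, N-η}
  C: {N-α, N-ε}
  D: {N-β, N-γ, N-δ, N-ζ, N-η}
  E: {N-α, N-ε}
No single site covers all 7 demand points.
But {C, D} covers everything, so the minimum is 2.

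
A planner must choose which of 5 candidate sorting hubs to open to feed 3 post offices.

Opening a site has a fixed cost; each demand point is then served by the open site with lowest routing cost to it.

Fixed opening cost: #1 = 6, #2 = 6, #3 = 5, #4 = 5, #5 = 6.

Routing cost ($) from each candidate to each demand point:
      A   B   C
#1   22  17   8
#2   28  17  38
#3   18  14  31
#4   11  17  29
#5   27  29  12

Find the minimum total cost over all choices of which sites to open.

47

Open {#1, #4}: assign each demand point to its cheapest open site.
  A→#4 11, B→#1 17, C→#1 8
  routing cost 36, fixed 11 → total 47.
Compare {#1, #3, #4}: routing cost 33 + fixed 16 = 49.
Compare {#1, #3}: routing cost 40 + fixed 11 = 51.
Compare {#4, #5}: routing cost 40 + fixed 11 = 51.
All other subsets cost ≥ 49. Minimum total cost: 47.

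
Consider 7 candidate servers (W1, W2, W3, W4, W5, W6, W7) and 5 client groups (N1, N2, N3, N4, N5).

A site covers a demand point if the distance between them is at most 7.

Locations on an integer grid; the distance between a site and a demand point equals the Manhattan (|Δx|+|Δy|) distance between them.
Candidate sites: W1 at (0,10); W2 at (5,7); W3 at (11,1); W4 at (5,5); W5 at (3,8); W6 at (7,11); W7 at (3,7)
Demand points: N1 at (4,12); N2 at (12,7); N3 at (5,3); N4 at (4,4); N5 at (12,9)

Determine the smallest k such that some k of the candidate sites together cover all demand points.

Coverage sets (demand points within 7 of each site):
  W1: {N1}
  W2: {N1, N2, N3, N4}
  W3: {N2}
  W4: {N3, N4}
  W5: {N1, N3, N4}
  W6: {N1, N5}
  W7: {N1, N3, N4}
No single site covers all 5 demand points.
But {W2, W6} covers everything, so the minimum is 2.

2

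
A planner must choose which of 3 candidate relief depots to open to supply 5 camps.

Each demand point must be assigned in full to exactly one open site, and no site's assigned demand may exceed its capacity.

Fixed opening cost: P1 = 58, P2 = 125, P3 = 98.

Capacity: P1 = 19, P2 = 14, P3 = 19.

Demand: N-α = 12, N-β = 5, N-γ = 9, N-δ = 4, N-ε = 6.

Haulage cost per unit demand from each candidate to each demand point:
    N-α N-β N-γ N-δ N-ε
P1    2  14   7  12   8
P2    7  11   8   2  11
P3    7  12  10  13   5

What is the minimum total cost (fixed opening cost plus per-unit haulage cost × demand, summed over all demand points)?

422

Open {P1, P3}; cheapest assignment that respects the capacities:
  P1 (cap 19, load 17): N-α, N-β — cost 12×2 + 5×14 = 94
  P3 (cap 19, load 19): N-γ, N-δ, N-ε — cost 9×10 + 4×13 + 6×5 = 172
  Shipping 266, fixed 156 → total 422.
  Any other capacity-feasible assignment to {P1, P3} ships for at least 266.
Compare {P1, P2, P3}: its best feasible assignment gives total 475.
Every other set of open sites that can feasibly serve all demand totals ≥ 475 even under its best assignment. Minimum: 422.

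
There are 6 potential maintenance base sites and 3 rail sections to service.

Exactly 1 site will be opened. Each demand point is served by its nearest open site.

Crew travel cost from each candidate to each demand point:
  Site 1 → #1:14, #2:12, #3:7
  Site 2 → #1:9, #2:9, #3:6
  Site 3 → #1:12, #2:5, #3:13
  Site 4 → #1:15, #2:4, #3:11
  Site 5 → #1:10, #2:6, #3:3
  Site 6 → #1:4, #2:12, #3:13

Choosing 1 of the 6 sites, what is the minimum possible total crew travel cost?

Open {Site 5}.
  #1→Site 5 10, #2→Site 5 6, #3→Site 5 3  ⇒ total 19.
Compare {Site 2}: total 24.
Compare {Site 6}: total 29.
No size-1 selection does better; minimum is 19.

19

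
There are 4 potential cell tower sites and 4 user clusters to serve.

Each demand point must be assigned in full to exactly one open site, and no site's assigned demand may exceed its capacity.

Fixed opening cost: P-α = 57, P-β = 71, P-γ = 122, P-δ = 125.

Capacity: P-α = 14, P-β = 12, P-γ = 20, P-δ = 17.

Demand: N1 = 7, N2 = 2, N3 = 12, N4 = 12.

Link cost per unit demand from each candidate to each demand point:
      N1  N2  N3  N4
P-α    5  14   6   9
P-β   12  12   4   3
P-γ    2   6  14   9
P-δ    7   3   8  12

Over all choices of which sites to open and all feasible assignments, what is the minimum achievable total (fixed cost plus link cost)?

Open {P-α, P-β, P-γ}; cheapest assignment that respects the capacities:
  P-α (cap 14, load 12): N3 — cost 12×6 = 72
  P-β (cap 12, load 12): N4 — cost 12×3 = 36
  P-γ (cap 20, load 9): N1, N2 — cost 7×2 + 2×6 = 26
  Shipping 134, fixed 250 → total 384.
  Any other capacity-feasible assignment to {P-α, P-β, P-γ} ships for at least 134.
Compare {P-α, P-γ}: its best feasible assignment gives total 401.
Compare {P-α, P-β, P-δ}: its best feasible assignment gives total 416.
Every other set of open sites that can feasibly serve all demand totals ≥ 401 even under its best assignment. Minimum: 384.

384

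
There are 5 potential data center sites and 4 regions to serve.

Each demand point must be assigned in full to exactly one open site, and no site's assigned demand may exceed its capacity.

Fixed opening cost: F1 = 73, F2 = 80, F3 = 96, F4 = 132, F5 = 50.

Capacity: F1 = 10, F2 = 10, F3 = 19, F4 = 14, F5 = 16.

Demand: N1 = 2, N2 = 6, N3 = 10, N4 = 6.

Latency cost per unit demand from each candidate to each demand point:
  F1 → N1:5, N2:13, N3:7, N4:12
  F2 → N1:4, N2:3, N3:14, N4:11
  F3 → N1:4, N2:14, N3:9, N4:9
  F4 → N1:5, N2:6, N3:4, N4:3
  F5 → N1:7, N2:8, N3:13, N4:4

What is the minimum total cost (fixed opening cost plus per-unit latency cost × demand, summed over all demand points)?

279

Open {F1, F5}; cheapest assignment that respects the capacities:
  F1 (cap 10, load 10): N3 — cost 10×7 = 70
  F5 (cap 16, load 14): N1, N2, N4 — cost 2×7 + 6×8 + 6×4 = 86
  Shipping 156, fixed 123 → total 279.
  Any other capacity-feasible assignment to {F1, F5} ships for at least 156.
Compare {F4, F5}: its best feasible assignment gives total 304.
Compare {F2, F5}: its best feasible assignment gives total 310.
Every other set of open sites that can feasibly serve all demand totals ≥ 304 even under its best assignment. Minimum: 279.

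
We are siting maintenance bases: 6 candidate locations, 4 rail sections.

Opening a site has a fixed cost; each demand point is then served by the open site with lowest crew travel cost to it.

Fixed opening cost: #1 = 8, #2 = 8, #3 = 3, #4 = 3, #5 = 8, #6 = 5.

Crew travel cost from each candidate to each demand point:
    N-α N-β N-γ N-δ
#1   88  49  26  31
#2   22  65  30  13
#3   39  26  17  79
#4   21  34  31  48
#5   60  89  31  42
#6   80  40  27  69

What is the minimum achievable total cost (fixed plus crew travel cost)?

Open {#2, #3}: assign each demand point to its cheapest open site.
  N-α→#2 22, N-β→#3 26, N-γ→#3 17, N-δ→#2 13
  crew travel cost 78, fixed 11 → total 89.
Compare {#2, #3, #4}: crew travel cost 77 + fixed 14 = 91.
Compare {#2, #3, #6}: crew travel cost 78 + fixed 16 = 94.
Compare {#2, #3, #4, #6}: crew travel cost 77 + fixed 19 = 96.
All other subsets cost ≥ 91. Minimum total cost: 89.

89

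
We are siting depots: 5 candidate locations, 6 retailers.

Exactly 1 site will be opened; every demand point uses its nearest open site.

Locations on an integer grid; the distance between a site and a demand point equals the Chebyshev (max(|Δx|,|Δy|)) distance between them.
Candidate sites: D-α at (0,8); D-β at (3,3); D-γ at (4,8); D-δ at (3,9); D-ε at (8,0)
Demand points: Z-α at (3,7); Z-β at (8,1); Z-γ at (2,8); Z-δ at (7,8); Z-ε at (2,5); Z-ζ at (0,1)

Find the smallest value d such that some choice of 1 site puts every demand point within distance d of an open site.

Open {D-β}.
  Farthest demand point is Z-β at distance 5 (to D-β); all others are ≤ 5.
With {D-γ} the worst case is 7.
With {D-α} the worst case is 8.
No size-1 selection achieves below 5.

5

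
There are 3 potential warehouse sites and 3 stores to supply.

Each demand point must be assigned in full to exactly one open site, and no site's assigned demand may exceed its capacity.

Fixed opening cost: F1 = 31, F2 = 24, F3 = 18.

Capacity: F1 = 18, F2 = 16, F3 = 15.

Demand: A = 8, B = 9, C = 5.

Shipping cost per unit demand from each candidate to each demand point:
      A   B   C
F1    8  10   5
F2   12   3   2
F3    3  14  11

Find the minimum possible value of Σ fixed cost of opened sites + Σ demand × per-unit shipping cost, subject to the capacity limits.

103

Open {F2, F3}; cheapest assignment that respects the capacities:
  F2 (cap 16, load 14): B, C — cost 9×3 + 5×2 = 37
  F3 (cap 15, load 8): A — cost 8×3 = 24
  Shipping 61, fixed 42 → total 103.
  Any other capacity-feasible assignment to {F2, F3} ships for at least 61.
Compare {F1, F2, F3}: its best feasible assignment gives total 134.
Compare {F1, F2}: its best feasible assignment gives total 156.
Every other set of open sites that can feasibly serve all demand totals ≥ 134 even under its best assignment. Minimum: 103.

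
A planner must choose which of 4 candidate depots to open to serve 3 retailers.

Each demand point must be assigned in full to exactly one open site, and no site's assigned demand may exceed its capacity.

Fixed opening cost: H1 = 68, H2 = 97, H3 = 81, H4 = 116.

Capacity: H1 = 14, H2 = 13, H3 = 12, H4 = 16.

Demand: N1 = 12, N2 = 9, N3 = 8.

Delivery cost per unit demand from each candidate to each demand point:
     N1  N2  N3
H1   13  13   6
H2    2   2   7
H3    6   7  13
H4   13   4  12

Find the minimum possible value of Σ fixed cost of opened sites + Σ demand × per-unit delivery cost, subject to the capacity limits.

Open {H1, H2, H3}; cheapest assignment that respects the capacities:
  H1 (cap 14, load 8): N3 — cost 8×6 = 48
  H2 (cap 13, load 12): N1 — cost 12×2 = 24
  H3 (cap 12, load 9): N2 — cost 9×7 = 63
  Shipping 135, fixed 246 → total 381.
  Any other capacity-feasible assignment to {H1, H2, H3} ships for at least 135.
Compare {H1, H2, H4}: its best feasible assignment gives total 389.
Compare {H1, H3, H4}: its best feasible assignment gives total 421.
Every other set of open sites that can feasibly serve all demand totals ≥ 389 even under its best assignment. Minimum: 381.

381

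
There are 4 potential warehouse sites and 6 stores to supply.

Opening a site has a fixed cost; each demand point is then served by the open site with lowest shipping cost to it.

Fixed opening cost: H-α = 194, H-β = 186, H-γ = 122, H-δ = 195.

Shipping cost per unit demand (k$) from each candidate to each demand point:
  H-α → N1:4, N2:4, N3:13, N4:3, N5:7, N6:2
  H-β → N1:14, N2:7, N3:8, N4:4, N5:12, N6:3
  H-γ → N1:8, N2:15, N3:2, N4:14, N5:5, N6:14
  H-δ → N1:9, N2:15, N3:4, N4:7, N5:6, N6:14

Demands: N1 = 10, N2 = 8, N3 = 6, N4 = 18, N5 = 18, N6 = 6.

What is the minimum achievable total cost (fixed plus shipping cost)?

Open {H-α}: assign each demand point to its cheapest open site.
  N1→H-α 10×4=40, N2→H-α 8×4=32, N3→H-α 6×13=78, N4→H-α 18×3=54, N5→H-α 18×7=126, N6→H-α 6×2=12
  shipping cost 342, fixed 194 → total 536.
Compare {H-α, H-γ}: shipping cost 240 + fixed 316 = 556.
Compare {H-β, H-γ}: shipping cost 328 + fixed 308 = 636.
Compare {H-α, H-δ}: shipping cost 270 + fixed 389 = 659.
All other subsets cost ≥ 556. Minimum total cost: 536.

536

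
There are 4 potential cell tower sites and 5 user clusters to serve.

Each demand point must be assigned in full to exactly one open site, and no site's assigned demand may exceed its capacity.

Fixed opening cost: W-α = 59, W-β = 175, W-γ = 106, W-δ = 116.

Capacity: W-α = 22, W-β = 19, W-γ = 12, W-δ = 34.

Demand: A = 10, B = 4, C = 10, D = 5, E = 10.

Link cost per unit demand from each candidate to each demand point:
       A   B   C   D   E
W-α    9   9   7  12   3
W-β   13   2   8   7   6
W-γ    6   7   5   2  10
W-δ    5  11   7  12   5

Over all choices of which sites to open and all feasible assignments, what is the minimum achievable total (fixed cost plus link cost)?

421

Open {W-α, W-δ}; cheapest assignment that respects the capacities:
  W-α (cap 22, load 19): B, D, E — cost 4×9 + 5×12 + 10×3 = 126
  W-δ (cap 34, load 20): A, C — cost 10×5 + 10×7 = 120
  Shipping 246, fixed 175 → total 421.
  Any other capacity-feasible assignment to {W-α, W-δ} ships for at least 246.
Compare {W-γ, W-δ}: its best feasible assignment gives total 430.
Compare {W-α, W-γ, W-δ}: its best feasible assignment gives total 469.
Every other set of open sites that can feasibly serve all demand totals ≥ 430 even under its best assignment. Minimum: 421.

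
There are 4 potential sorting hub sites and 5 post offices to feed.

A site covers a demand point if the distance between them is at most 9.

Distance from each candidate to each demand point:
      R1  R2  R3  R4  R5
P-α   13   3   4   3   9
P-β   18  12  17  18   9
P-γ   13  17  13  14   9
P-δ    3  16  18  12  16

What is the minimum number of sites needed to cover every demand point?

2

Coverage sets (demand points within 9 of each site):
  P-α: {R2, R3, R4, R5}
  P-β: {R5}
  P-γ: {R5}
  P-δ: {R1}
No single site covers all 5 demand points.
But {P-α, P-δ} covers everything, so the minimum is 2.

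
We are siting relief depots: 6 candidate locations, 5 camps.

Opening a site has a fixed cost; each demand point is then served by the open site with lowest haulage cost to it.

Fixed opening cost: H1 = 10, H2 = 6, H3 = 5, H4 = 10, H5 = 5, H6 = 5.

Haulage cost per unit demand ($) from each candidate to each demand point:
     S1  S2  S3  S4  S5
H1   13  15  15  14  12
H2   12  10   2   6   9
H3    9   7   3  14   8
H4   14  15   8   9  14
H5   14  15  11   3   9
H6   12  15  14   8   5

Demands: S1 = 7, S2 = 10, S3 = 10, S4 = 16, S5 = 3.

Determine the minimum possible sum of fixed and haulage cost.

237

Open {H2, H3, H5, H6}: assign each demand point to its cheapest open site.
  S1→H3 7×9=63, S2→H3 10×7=70, S3→H2 10×2=20, S4→H5 16×3=48, S5→H6 3×5=15
  haulage cost 216, fixed 21 → total 237.
Compare {H2, H3, H5}: haulage cost 225 + fixed 16 = 241.
Compare {H3, H5, H6}: haulage cost 226 + fixed 15 = 241.
Compare {H3, H5}: haulage cost 235 + fixed 10 = 245.
All other subsets cost ≥ 241. Minimum total cost: 237.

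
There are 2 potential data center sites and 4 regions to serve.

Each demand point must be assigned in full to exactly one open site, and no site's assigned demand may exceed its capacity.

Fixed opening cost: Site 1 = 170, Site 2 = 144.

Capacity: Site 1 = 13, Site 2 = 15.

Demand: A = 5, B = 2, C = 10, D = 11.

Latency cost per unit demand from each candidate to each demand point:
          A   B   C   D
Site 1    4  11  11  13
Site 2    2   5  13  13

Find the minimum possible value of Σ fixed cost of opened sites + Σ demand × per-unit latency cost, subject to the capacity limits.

Open {Site 1, Site 2}; cheapest assignment that respects the capacities:
  Site 1 (cap 13, load 13): B, D — cost 2×11 + 11×13 = 165
  Site 2 (cap 15, load 15): A, C — cost 5×2 + 10×13 = 140
  Shipping 305, fixed 314 → total 619.
  Any other capacity-feasible assignment to {Site 1, Site 2} ships for at least 305.
Total demand is 28 and no other set of sites has combined capacity ≥ 28, so {Site 1, Site 2} is the only feasible choice of open sites. Minimum: 619.

619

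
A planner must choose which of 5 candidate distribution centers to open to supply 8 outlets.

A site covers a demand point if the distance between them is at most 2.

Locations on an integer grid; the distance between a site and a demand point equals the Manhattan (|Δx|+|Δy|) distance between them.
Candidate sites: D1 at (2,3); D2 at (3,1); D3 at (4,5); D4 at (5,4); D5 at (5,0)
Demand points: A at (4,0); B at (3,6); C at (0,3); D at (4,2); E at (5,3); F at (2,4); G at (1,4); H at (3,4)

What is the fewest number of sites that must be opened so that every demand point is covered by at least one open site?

Coverage sets (demand points within 2 of each site):
  D1: {C, F, G, H}
  D2: {A, D}
  D3: {B, H}
  D4: {E, H}
  D5: {A}
No 3 sites suffice: every size-3 union leaves at least one demand point uncovered.
But {D1, D2, D3, D4} covers everything, so the minimum is 4.

4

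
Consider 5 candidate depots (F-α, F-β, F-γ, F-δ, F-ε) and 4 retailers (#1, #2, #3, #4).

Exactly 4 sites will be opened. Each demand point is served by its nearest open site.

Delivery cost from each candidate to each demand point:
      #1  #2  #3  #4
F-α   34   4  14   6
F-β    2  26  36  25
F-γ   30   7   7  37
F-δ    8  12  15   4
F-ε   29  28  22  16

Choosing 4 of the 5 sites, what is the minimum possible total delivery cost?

Open {F-α, F-β, F-γ, F-δ}.
  #1→F-β 2, #2→F-α 4, #3→F-γ 7, #4→F-δ 4  ⇒ total 17.
Compare {F-α, F-β, F-γ, F-ε}: total 19.
Compare {F-β, F-γ, F-δ, F-ε}: total 20.
No size-4 selection does better; minimum is 17.

17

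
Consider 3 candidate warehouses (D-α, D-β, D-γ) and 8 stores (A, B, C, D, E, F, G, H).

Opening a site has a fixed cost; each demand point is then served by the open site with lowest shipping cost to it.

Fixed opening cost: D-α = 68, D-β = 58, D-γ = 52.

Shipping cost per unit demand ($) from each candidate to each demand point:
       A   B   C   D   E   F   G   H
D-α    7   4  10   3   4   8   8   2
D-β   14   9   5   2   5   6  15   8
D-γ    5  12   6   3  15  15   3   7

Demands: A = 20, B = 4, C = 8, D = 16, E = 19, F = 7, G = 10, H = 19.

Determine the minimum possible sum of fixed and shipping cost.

Open {D-α, D-γ}: assign each demand point to its cheapest open site.
  A→D-γ 20×5=100, B→D-α 4×4=16, C→D-γ 8×6=48, D→D-α 16×3=48, E→D-α 19×4=76, F→D-α 7×8=56, G→D-γ 10×3=30, H→D-α 19×2=38
  shipping cost 412, fixed 120 → total 532.
Compare {D-α, D-β, D-γ}: shipping cost 374 + fixed 178 = 552.
Compare {D-α, D-β}: shipping cost 464 + fixed 126 = 590.
Compare {D-α}: shipping cost 534 + fixed 68 = 602.
All other subsets cost ≥ 552. Minimum total cost: 532.

532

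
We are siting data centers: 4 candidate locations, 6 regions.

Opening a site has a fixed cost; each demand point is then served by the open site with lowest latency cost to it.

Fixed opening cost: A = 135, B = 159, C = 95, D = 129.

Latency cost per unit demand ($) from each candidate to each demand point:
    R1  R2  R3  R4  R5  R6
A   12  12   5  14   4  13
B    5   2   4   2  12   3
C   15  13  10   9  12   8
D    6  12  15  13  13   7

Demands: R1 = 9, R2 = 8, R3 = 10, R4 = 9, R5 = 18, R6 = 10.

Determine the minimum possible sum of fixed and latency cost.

Open {A, B}: assign each demand point to its cheapest open site.
  R1→B 9×5=45, R2→B 8×2=16, R3→B 10×4=40, R4→B 9×2=18, R5→A 18×4=72, R6→B 10×3=30
  latency cost 221, fixed 294 → total 515.
Compare {B}: latency cost 365 + fixed 159 = 524.
Compare {A, B, C}: latency cost 221 + fixed 389 = 610.
Compare {B, C}: latency cost 365 + fixed 254 = 619.
All other subsets cost ≥ 524. Minimum total cost: 515.

515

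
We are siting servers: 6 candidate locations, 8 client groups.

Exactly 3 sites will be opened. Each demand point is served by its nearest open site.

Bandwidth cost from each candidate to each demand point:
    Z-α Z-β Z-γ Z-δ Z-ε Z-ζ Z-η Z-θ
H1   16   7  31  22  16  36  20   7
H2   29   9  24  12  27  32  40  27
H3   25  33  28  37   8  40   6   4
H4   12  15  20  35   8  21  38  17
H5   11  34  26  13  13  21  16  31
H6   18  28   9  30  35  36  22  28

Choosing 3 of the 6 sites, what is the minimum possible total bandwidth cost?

Open {H2, H3, H4}.
  Z-α→H4 12, Z-β→H2 9, Z-γ→H4 20, Z-δ→H2 12, Z-ε→H3 8, Z-ζ→H4 21, Z-η→H3 6, Z-θ→H3 4  ⇒ total 92.
Compare {H2, H3, H5}: total 95.
Compare {H1, H3, H5}: total 96.
No size-3 selection does better; minimum is 92.

92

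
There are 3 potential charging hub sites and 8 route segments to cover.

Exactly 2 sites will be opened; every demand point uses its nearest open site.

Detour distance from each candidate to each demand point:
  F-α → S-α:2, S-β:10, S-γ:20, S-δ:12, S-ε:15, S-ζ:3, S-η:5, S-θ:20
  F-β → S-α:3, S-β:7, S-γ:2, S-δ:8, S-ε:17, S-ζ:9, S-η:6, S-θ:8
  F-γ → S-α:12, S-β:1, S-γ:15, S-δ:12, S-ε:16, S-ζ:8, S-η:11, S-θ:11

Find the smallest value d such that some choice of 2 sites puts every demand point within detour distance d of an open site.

15

Open {F-α, F-β}.
  Farthest demand point is S-ε at detour distance 15 (to F-α); all others are ≤ 15.
With {F-α, F-γ} the worst case is 15.
With {F-β, F-γ} the worst case is 16.
No size-2 selection achieves below 15.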